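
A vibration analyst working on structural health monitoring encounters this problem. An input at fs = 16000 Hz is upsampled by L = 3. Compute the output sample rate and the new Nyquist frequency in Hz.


Step 1 — output sample rate after interpolation by L:
fs_out = L * fs_in = 3 * 16000 = 48000 Hz

Step 2 — Nyquist frequency of the output stream:
f_Nyq = fs_out / 2 = 48000 / 2 = 24000.0 Hz

fs_out = 48000 Hz; f_Nyquist = 24000.0 Hz


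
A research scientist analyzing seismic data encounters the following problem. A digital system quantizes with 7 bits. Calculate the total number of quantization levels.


Number of quantization levels = 2^N
= 2^7
= 128

128


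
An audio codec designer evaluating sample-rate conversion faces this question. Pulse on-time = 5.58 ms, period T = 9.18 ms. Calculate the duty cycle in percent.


Duty cycle as a percentage:
DC = (t_on / T) * 100
   = (5.58 / 9.18) * 100
   = 0.607843 * 100
   = 60.78 %

60.78 %


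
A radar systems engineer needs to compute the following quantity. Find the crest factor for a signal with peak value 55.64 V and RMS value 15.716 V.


Crest factor is the ratio of peak to RMS:
CF = V_peak / V_rms
   = 55.64 / 15.716
   = 3.5403

3.5403


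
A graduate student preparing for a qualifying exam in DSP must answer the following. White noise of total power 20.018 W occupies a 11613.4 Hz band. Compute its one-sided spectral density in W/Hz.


Power spectral density:
PSD = P / BW
    = 20.018 / 11613.4
    = 0.0017237 W/Hz

0.0017237 W/Hz


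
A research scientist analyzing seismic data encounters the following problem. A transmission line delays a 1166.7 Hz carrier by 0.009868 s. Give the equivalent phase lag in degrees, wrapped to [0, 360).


Phase shift from frequency and time delay:
phi = 360 * f * t_delay
    = 360 * 1166.7 * 0.009868
    = 4144.68 degrees
    mod 360 = 184.68 degrees

184.68 degrees


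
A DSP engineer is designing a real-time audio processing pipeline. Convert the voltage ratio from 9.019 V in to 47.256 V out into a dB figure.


Voltage gain in dB:
G = 20 * log10(Vout / Vin)
  = 20 * log10(47.256 / 9.019)
  = 20 * log10(5.239605)
  = 20 * 0.719299
  = 14.39 dB

14.39 dB


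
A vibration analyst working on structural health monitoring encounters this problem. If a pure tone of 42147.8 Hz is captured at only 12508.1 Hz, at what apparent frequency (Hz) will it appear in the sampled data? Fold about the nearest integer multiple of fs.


Compute the nearest integer multiple of fs to the signal:
n = round(42147.8 / 12508.1) = 3
f_alias = |42147.8 - 3 * 12508.1|
        = |42147.8 - 37524.3|
        = 4623.5 Hz

4623.5


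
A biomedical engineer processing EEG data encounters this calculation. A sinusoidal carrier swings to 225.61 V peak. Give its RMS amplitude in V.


RMS voltage for a sinusoidal waveform:
V_rms = V_peak / sqrt(2)
      = 225.61 / 1.414214
      = 159.53 V

159.53 V


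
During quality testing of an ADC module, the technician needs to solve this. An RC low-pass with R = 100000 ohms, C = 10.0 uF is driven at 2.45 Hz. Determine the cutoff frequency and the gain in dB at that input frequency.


Step 1 — cutoff frequency:
fc = 1 / (2*pi*R*C)
C = 10.0 uF = 1e-05 F
fc = 1 / (2*pi*100000*1e-05)
   = 0.159155 Hz

Step 2 — magnitude at f = 2.45 Hz:
|H(f)| = 1 / sqrt(1 + (f/fc)^2)
f/fc = 2.45 / 0.159155 = 15.393798
|H| = 1 / sqrt(1 + 236.969017) = 0.0648246
|H|_dB = 20*log10(0.0648246) = -23.77 dB

fc = 0.159155 Hz; |H(2.45 Hz)| = -23.77 dB


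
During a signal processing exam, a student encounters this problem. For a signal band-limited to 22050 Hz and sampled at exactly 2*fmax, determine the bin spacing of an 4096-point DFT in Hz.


Step 1 — Nyquist sampling rate:
fs = 2 * fmax = 2 * 22050 = 44100 Hz

Step 2 — DFT bin spacing:
df = fs / N = 44100 / 4096 = 10.7666 Hz

10.7666 Hz


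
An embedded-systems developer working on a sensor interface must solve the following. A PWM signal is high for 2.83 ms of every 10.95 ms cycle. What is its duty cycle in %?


Duty cycle as a percentage:
DC = (t_on / T) * 100
   = (2.83 / 10.95) * 100
   = 0.258447 * 100
   = 25.84 %

25.84 %


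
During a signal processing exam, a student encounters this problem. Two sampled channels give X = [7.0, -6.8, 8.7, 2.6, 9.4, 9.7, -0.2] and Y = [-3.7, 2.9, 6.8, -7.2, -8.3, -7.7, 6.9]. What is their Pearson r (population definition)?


Pearson correlation coefficient (population):
r = cov(X,Y) / (std(X) * std(Y))
Mean X = 4.3429, Mean Y = -1.4714
Cov(X,Y) = -16.362653
Std(X) = 5.709105, Std(Y) = 6.333745
r = -0.4525

-0.4525


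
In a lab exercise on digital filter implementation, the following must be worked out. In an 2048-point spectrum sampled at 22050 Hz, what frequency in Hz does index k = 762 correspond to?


Frequency of DFT bin k:
f_k = k * fs / N
    = 762 * 22050 / 2048
    = 16802100 / 2048
    = 8204.15 Hz

8204.15 Hz


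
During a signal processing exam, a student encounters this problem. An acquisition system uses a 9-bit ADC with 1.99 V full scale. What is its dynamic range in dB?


Dynamic range from full-scale to LSB:
V_min = V_max / 2^bits = 1.99 / 2^9
DR = 20 * log10(V_max / V_min)
   = 20 * log10(2^9)
   = 20 * 9 * log10(2)
   = 54.19 dB

54.19 dB


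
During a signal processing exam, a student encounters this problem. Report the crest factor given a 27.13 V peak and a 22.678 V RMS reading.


Crest factor is the ratio of peak to RMS:
CF = V_peak / V_rms
   = 27.13 / 22.678
   = 1.1963

1.1963


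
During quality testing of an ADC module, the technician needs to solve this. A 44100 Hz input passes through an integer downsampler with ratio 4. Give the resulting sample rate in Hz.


Decimation reduces the sample rate:
fs_out = fs_in / M
       = 44100 / 4
       = 11025.0 Hz

11025.0 Hz


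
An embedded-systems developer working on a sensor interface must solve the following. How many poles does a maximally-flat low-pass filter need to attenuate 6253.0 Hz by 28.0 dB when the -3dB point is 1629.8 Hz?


Butterworth filter order formula:
n = log10(10^(A/10) - 1) / (2 * log10(f_stop/f_pass))
10^(28.0/10) - 1 = 629.9573
f_stop/f_pass = 6253.0 / 1629.8 = 3.8367
n = 2.3969 -> ceil = 3

3


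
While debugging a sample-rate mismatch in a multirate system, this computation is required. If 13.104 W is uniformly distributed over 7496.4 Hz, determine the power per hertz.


Power spectral density:
PSD = P / BW
    = 13.104 / 7496.4
    = 0.00174804 W/Hz

0.00174804 W/Hz


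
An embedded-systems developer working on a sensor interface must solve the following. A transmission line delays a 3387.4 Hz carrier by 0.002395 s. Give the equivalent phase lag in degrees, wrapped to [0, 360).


Phase shift from frequency and time delay:
phi = 360 * f * t_delay
    = 360 * 3387.4 * 0.002395
    = 2920.62 degrees
    mod 360 = 40.62 degrees

40.62 degrees


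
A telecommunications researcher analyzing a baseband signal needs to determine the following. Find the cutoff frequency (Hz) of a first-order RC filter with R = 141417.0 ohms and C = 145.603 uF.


Cutoff frequency of a first-order RC filter:
fc = 1 / (2 * pi * R * C)
C = 145.603 uF = 0.000145603 F
fc = 1 / (2 * pi * 141417.0 * 0.000145603)
   = 1 / 129.37543158249
   = 0.007729 Hz

0.007729 Hz


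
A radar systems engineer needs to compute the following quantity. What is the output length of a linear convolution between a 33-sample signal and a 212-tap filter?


Linear convolution output length:
L = N + M - 1
  = 33 + 212 - 1
  = 244 samples

244


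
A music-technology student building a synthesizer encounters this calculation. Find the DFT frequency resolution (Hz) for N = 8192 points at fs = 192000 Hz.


DFT frequency resolution:
df = fs / N
   = 192000 / 8192
   = 23.4375 Hz

23.4375 Hz


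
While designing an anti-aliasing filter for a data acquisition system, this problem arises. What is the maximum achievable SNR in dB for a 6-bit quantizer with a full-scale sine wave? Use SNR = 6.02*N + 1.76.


Theoretical SNR for a full-scale sinusoid:
SNR = 6.02 * N + 1.76
    = 6.02 * 6 + 1.76
    = 36.12 + 1.76
    = 37.88 dB

37.88 dB


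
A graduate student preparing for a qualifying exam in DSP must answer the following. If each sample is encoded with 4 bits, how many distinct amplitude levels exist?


Number of quantization levels = 2^N
= 2^4
= 16

16


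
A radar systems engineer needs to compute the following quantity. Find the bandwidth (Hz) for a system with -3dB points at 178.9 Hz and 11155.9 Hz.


Bandwidth is the difference of -3dB frequencies:
BW = f_high - f_low
   = 11155.9 - 178.9
   = 10977.0 Hz

10977.0 Hz


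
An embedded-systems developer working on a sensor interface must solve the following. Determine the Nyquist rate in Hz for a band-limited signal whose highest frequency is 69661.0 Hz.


The Nyquist rate is twice the maximum frequency component.
fs_min = 2 * fmax
      = 2 * 69661.0
      = 139322.0 Hz

139322.0


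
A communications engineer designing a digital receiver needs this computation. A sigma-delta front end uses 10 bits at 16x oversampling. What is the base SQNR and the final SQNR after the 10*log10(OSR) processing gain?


Step 1 — baseline SQNR at Nyquist:
SQNR_base = 6.02*N + 1.76
          = 6.02*10 + 1.76
          = 61.96 dB

Step 2 — oversampling processing gain:
G = 10*log10(OSR) = 10*log10(16) = 12.04 dB

Step 3 — total:
SQNR_total = 61.96 + 12.04 = 74.0 dB

Base SQNR = 61.96 dB; oversampled SQNR = 74.0 dB


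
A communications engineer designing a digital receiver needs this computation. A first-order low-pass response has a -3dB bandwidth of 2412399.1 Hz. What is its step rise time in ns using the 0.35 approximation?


Rise time from bandwidth relationship:
tr = 0.35 / BW
   = 0.35 / 2412399.1
   = 1.450837882e-07 s
   = 145.0838 ns

145.0838 ns


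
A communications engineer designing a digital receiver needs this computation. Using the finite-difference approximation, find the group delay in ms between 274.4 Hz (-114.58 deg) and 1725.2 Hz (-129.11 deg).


Group delay from phase difference:
tau = -d(phi)/d(omega)
d(phi) = -14.53 deg = -0.253596 rad
d(omega) = 2*pi*(1725.2 - 274.4) = 9115.6452 rad/s
tau = -(-0.253596) / 9115.6452
    = 0.0278 ms

0.0278 ms


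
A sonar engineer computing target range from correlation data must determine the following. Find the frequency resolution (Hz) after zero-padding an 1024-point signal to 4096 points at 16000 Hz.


Frequency resolution after zero-padding:
N_padded = 1024 * 4 = 4096
df = fs / N_padded
   = 16000 / 4096
   = 3.9062 Hz

3.9062 Hz


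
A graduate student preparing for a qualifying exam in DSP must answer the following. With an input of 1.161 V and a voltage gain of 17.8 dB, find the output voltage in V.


Output voltage from dB gain:
V_out = V_in * 10^(gain_dB / 20)
      = 1.161 * 10^(17.8 / 20)
      = 1.161 * 7.762471
      = 9.0122 V

9.0122 V


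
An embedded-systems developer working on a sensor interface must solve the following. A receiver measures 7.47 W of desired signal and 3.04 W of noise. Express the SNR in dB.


SNR in decibels:
SNR = 10 * log10(Ps / Pn)
    = 10 * log10(7.47 / 3.04)
    = 10 * log10(2.4572)
    = 10 * 0.3904
    = 3.9 dB

3.9 dB


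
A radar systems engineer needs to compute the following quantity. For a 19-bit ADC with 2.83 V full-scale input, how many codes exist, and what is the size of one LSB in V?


Step 1 — number of quantization levels:
L = 2^N = 2^19 = 524288

Step 2 — LSB step size:
delta = Vfs / L
      = 2.83 / 524288
      = 5.4e-06 V

Levels = 524288; step size = 5.4e-06 V


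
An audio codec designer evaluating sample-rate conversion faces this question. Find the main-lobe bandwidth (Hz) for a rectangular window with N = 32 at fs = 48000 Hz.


Main lobe width for a rectangular window:
Width = 2 * fs / N
      = 2 * 48000 / 32
      = 96000 / 32
      = 3000.0 Hz

3000.0 Hz


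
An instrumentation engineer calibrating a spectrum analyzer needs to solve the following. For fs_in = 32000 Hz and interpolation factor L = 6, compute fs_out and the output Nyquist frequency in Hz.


Step 1 — output sample rate after interpolation by L:
fs_out = L * fs_in = 6 * 32000 = 192000 Hz

Step 2 — Nyquist frequency of the output stream:
f_Nyq = fs_out / 2 = 192000 / 2 = 96000.0 Hz

fs_out = 192000 Hz; f_Nyquist = 96000.0 Hz


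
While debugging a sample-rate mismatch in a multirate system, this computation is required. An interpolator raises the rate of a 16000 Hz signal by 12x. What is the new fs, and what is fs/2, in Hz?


Step 1 — output sample rate after interpolation by L:
fs_out = L * fs_in = 12 * 16000 = 192000 Hz

Step 2 — Nyquist frequency of the output stream:
f_Nyq = fs_out / 2 = 192000 / 2 = 96000.0 Hz

fs_out = 192000 Hz; f_Nyquist = 96000.0 Hz


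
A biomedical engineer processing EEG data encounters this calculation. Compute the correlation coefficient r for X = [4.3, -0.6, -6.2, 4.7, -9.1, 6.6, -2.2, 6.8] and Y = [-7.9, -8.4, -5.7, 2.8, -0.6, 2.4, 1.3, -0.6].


Pearson correlation coefficient (population):
r = cov(X,Y) / (std(X) * std(Y))
Mean X = 0.5375, Mean Y = -2.0875
Cov(X,Y) = 5.363281
Std(X) = 5.640465, Std(Y) = 4.280899
r = 0.2221

0.2221


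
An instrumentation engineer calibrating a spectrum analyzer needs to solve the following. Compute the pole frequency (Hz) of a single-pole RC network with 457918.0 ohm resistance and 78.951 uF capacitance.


Cutoff frequency of a first-order RC filter:
fc = 1 / (2 * pi * R * C)
C = 78.951 uF = 7.8951e-05 F
fc = 1 / (2 * pi * 457918.0 * 7.8951e-05)
   = 1 / 227.15652631113
   = 0.004402 Hz

0.004402 Hz


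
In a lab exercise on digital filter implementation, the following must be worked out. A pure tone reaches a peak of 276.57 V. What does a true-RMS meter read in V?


RMS voltage for a sinusoidal waveform:
V_rms = V_peak / sqrt(2)
      = 276.57 / 1.414214
      = 195.565 V

195.565 V


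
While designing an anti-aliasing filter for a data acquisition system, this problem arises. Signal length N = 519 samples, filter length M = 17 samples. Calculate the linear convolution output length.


Linear convolution output length:
L = N + M - 1
  = 519 + 17 - 1
  = 535 samples

535


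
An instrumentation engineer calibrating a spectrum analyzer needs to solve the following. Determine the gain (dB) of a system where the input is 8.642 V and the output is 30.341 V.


Voltage gain in dB:
G = 20 * log10(Vout / Vin)
  = 20 * log10(30.341 / 8.642)
  = 20 * log10(3.510877)
  = 20 * 0.545416
  = 10.91 dB

10.91 dB


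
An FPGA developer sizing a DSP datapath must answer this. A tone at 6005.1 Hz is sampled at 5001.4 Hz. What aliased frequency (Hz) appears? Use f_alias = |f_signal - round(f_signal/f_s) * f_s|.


Compute the nearest integer multiple of fs to the signal:
n = round(6005.1 / 5001.4) = 1
f_alias = |6005.1 - 1 * 5001.4|
        = |6005.1 - 5001.4|
        = 1003.7 Hz

1003.7


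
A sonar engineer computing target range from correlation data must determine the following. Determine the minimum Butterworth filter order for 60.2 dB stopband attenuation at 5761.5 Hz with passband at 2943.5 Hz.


Butterworth filter order formula:
n = log10(10^(A/10) - 1) / (2 * log10(f_stop/f_pass))
10^(60.2/10) - 1 = 1047127.5481
f_stop/f_pass = 5761.5 / 2943.5 = 1.9574
n = 10.3198 -> ceil = 11

11


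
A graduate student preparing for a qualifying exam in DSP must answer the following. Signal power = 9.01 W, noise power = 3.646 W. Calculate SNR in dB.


SNR in decibels:
SNR = 10 * log10(Ps / Pn)
    = 10 * log10(9.01 / 3.646)
    = 10 * log10(2.4712)
    = 10 * 0.3929
    = 3.93 dB

3.93 dB


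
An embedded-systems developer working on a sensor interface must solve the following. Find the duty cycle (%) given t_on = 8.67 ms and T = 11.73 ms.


Duty cycle as a percentage:
DC = (t_on / T) * 100
   = (8.67 / 11.73) * 100
   = 0.73913 * 100
   = 73.91 %

73.91 %


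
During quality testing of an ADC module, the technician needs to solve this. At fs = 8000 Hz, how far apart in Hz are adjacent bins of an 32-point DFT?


DFT frequency resolution:
df = fs / N
   = 8000 / 32
   = 250.0 Hz

250.0 Hz


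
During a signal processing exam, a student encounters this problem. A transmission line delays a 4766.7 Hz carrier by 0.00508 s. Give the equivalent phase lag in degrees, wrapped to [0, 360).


Phase shift from frequency and time delay:
phi = 360 * f * t_delay
    = 360 * 4766.7 * 0.00508
    = 8717.34 degrees
    mod 360 = 77.34 degrees

77.34 degrees


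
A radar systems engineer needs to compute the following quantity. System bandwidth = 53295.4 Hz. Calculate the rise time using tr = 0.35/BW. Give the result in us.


Rise time from bandwidth relationship:
tr = 0.35 / BW
   = 0.35 / 53295.4
   = 6.5671709e-06 s
   = 6.5672 us

6.5672 us


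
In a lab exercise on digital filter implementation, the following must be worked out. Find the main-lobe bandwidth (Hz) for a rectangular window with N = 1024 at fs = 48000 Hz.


Main lobe width for a rectangular window:
Width = 2 * fs / N
      = 2 * 48000 / 1024
      = 96000 / 1024
      = 93.75 Hz

93.75 Hz


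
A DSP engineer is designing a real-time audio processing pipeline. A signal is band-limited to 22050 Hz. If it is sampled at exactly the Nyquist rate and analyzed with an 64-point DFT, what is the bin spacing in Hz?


Step 1 — Nyquist sampling rate:
fs = 2 * fmax = 2 * 22050 = 44100 Hz

Step 2 — DFT bin spacing:
df = fs / N = 44100 / 64 = 689.0625 Hz

689.0625 Hz


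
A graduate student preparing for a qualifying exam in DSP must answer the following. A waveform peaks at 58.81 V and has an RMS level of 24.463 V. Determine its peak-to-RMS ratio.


Crest factor is the ratio of peak to RMS:
CF = V_peak / V_rms
   = 58.81 / 24.463
   = 2.404

2.404


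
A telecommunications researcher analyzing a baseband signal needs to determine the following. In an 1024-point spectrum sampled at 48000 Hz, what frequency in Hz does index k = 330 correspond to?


Frequency of DFT bin k:
f_k = k * fs / N
    = 330 * 48000 / 1024
    = 15840000 / 1024
    = 15468.75 Hz

15468.75 Hz


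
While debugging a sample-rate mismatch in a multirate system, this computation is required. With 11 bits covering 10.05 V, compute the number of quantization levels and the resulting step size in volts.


Step 1 — number of quantization levels:
L = 2^N = 2^11 = 2048

Step 2 — LSB step size:
delta = Vfs / L
      = 10.05 / 2048
      = 0.00490723 V

Levels = 2048; step size = 0.00490723 V


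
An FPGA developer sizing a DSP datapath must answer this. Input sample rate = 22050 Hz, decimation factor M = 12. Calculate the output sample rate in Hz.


Decimation reduces the sample rate:
fs_out = fs_in / M
       = 22050 / 12
       = 1837.5 Hz

1837.5 Hz


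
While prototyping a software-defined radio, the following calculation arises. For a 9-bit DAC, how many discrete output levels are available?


Number of quantization levels = 2^N
= 2^9
= 512

512


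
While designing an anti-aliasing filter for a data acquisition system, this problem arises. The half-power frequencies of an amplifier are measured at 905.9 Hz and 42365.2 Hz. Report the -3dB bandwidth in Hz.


Bandwidth is the difference of -3dB frequencies:
BW = f_high - f_low
   = 42365.2 - 905.9
   = 41459.3 Hz

41459.3 Hz


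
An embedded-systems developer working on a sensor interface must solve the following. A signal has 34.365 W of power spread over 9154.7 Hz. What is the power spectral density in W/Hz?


Power spectral density:
PSD = P / BW
    = 34.365 / 9154.7
    = 0.00375381 W/Hz

0.00375381 W/Hz


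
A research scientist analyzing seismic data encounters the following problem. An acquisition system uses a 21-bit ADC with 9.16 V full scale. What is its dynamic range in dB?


Dynamic range from full-scale to LSB:
V_min = V_max / 2^bits = 9.16 / 2^21
DR = 20 * log10(V_max / V_min)
   = 20 * log10(2^21)
   = 20 * 21 * log10(2)
   = 126.43 dB

126.43 dB


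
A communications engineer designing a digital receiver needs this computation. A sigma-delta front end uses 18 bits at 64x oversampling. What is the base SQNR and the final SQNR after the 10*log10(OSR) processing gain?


Step 1 — baseline SQNR at Nyquist:
SQNR_base = 6.02*N + 1.76
          = 6.02*18 + 1.76
          = 110.12 dB

Step 2 — oversampling processing gain:
G = 10*log10(OSR) = 10*log10(64) = 18.06 dB

Step 3 — total:
SQNR_total = 110.12 + 18.06 = 128.18 dB

Base SQNR = 110.12 dB; oversampled SQNR = 128.18 dB


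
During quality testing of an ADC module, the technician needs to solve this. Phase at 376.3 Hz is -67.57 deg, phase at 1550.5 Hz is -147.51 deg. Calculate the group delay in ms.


Group delay from phase difference:
tau = -d(phi)/d(omega)
d(phi) = -79.94 deg = -1.395216 rad
d(omega) = 2*pi*(1550.5 - 376.3) = 7377.7162 rad/s
tau = -(-1.395216) / 7377.7162
    = 0.1891 ms

0.1891 ms


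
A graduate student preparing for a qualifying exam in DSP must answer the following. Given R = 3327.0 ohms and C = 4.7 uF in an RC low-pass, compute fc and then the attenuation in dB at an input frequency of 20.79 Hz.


Step 1 — cutoff frequency:
fc = 1 / (2*pi*R*C)
C = 4.7 uF = 4.7e-06 F
fc = 1 / (2*pi*3327.0*4.7e-06)
   = 10.1782 Hz

Step 2 — magnitude at f = 20.79 Hz:
|H(f)| = 1 / sqrt(1 + (f/fc)^2)
f/fc = 20.79 / 10.1782 = 2.042601
|H| = 1 / sqrt(1 + 4.172219) = 0.4397051
|H|_dB = 20*log10(0.4397051) = -7.14 dB

fc = 10.1782 Hz; |H(20.79 Hz)| = -7.14 dB


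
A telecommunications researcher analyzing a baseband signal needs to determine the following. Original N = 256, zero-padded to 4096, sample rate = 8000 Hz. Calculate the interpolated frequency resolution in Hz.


Frequency resolution after zero-padding:
N_padded = 256 * 16 = 4096
df = fs / N_padded
   = 8000 / 4096
   = 1.9531 Hz

1.9531 Hz


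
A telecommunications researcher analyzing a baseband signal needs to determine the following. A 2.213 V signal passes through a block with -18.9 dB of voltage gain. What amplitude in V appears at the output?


Output voltage from dB gain:
V_out = V_in * 10^(gain_dB / 20)
      = 2.213 * 10^(-18.9 / 20)
      = 2.213 * 0.113501
      = 0.2512 V

0.2512 V


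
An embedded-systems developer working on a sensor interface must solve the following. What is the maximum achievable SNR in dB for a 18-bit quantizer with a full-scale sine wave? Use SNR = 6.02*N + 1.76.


Theoretical SNR for a full-scale sinusoid:
SNR = 6.02 * N + 1.76
    = 6.02 * 18 + 1.76
    = 108.36 + 1.76
    = 110.12 dB

110.12 dB


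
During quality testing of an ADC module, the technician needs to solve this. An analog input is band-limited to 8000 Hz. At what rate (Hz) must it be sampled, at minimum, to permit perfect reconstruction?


The Nyquist rate is twice the maximum frequency component.
fs_min = 2 * fmax
      = 2 * 8000
      = 16000 Hz

16000


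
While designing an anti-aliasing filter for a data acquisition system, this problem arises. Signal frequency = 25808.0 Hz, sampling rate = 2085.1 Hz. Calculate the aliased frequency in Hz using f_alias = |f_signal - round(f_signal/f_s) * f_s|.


Compute the nearest integer multiple of fs to the signal:
n = round(25808.0 / 2085.1) = 12
f_alias = |25808.0 - 12 * 2085.1|
        = |25808.0 - 25021.2|
        = 786.8 Hz

786.8


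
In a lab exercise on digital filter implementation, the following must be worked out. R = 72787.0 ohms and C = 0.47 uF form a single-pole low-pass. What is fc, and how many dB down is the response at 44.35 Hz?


Step 1 — cutoff frequency:
fc = 1 / (2*pi*R*C)
C = 0.47 uF = 4.7e-07 F
fc = 1 / (2*pi*72787.0*4.7e-07)
   = 4.65231 Hz

Step 2 — magnitude at f = 44.35 Hz:
|H(f)| = 1 / sqrt(1 + (f/fc)^2)
f/fc = 44.35 / 4.65231 = 9.532899
|H| = 1 / sqrt(1 + 90.876163) = 0.1043274
|H|_dB = 20*log10(0.1043274) = -19.63 dB

fc = 4.65231 Hz; |H(44.35 Hz)| = -19.63 dB


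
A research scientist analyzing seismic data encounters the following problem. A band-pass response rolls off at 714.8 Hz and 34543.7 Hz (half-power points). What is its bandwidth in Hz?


Bandwidth is the difference of -3dB frequencies:
BW = f_high - f_low
   = 34543.7 - 714.8
   = 33828.9 Hz

33828.9 Hz


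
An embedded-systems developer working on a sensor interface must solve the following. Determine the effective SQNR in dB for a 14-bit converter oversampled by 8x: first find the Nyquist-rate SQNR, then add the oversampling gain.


Step 1 — baseline SQNR at Nyquist:
SQNR_base = 6.02*N + 1.76
          = 6.02*14 + 1.76
          = 86.04 dB

Step 2 — oversampling processing gain:
G = 10*log10(OSR) = 10*log10(8) = 9.03 dB

Step 3 — total:
SQNR_total = 86.04 + 9.03 = 95.07 dB

Base SQNR = 86.04 dB; oversampled SQNR = 95.07 dB


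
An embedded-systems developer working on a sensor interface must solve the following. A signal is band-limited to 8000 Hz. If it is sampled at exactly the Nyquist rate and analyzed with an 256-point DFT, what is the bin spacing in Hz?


Step 1 — Nyquist sampling rate:
fs = 2 * fmax = 2 * 8000 = 16000 Hz

Step 2 — DFT bin spacing:
df = fs / N = 16000 / 256 = 62.5 Hz

62.5 Hz


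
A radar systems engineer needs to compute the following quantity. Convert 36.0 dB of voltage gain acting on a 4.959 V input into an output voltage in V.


Output voltage from dB gain:
V_out = V_in * 10^(gain_dB / 20)
      = 4.959 * 10^(36.0 / 20)
      = 4.959 * 63.095734
      = 312.8917 V

312.8917 V


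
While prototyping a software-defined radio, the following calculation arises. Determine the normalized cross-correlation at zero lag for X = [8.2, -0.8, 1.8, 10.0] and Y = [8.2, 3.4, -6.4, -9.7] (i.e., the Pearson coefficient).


Pearson correlation coefficient (population):
r = cov(X,Y) / (std(X) * std(Y))
Mean X = 4.8, Mean Y = -1.125
Cov(X,Y) = -5.6
Std(X) = 4.442972, Std(Y) = 7.22474
r = -0.1745

-0.1745


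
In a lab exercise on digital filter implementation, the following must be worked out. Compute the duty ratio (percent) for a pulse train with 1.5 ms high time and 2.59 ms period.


Duty cycle as a percentage:
DC = (t_on / T) * 100
   = (1.5 / 2.59) * 100
   = 0.579151 * 100
   = 57.92 %

57.92 %


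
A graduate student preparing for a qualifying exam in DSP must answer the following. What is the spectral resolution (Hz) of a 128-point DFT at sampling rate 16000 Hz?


DFT frequency resolution:
df = fs / N
   = 16000 / 128
   = 125.0 Hz

125.0 Hz


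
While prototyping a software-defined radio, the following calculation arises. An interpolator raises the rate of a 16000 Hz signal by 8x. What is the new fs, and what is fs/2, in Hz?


Step 1 — output sample rate after interpolation by L:
fs_out = L * fs_in = 8 * 16000 = 128000 Hz

Step 2 — Nyquist frequency of the output stream:
f_Nyq = fs_out / 2 = 128000 / 2 = 64000.0 Hz

fs_out = 128000 Hz; f_Nyquist = 64000.0 Hz


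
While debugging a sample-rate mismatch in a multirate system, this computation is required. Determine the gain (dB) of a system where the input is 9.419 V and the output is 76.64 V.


Voltage gain in dB:
G = 20 * log10(Vout / Vin)
  = 20 * log10(76.64 / 9.419)
  = 20 * log10(8.136745)
  = 20 * 0.910451
  = 18.21 dB

18.21 dB


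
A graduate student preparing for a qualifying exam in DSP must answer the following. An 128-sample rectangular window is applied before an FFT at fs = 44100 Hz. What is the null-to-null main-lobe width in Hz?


Main lobe width for a rectangular window:
Width = 2 * fs / N
      = 2 * 44100 / 128
      = 88200 / 128
      = 689.062 Hz

689.062 Hz


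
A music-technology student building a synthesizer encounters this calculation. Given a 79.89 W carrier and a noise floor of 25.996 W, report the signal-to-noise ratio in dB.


SNR in decibels:
SNR = 10 * log10(Ps / Pn)
    = 10 * log10(79.89 / 25.996)
    = 10 * log10(3.0732)
    = 10 * 0.4876
    = 4.88 dB

4.88 dB


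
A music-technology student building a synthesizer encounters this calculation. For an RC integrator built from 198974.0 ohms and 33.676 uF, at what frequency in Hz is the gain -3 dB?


Cutoff frequency of a first-order RC filter:
fc = 1 / (2 * pi * R * C)
C = 33.676 uF = 3.3676e-05 F
fc = 1 / (2 * pi * 198974.0 * 3.3676e-05)
   = 1 / 42.101415726253
   = 0.023752 Hz

0.023752 Hz


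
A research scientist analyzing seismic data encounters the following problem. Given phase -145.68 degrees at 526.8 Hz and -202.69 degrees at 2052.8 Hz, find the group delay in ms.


Group delay from phase difference:
tau = -d(phi)/d(omega)
d(phi) = -57.01 deg = -0.995012 rad
d(omega) = 2*pi*(2052.8 - 526.8) = 9588.1408 rad/s
tau = -(-0.995012) / 9588.1408
    = 0.1038 ms

0.1038 ms


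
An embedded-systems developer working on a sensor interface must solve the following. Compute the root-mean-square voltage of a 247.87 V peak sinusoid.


RMS voltage for a sinusoidal waveform:
V_rms = V_peak / sqrt(2)
      = 247.87 / 1.414214
      = 175.271 V

175.271 V


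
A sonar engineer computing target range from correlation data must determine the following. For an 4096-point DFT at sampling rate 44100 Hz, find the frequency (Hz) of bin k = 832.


Frequency of DFT bin k:
f_k = k * fs / N
    = 832 * 44100 / 4096
    = 36691200 / 4096
    = 8957.812 Hz

8957.812 Hz


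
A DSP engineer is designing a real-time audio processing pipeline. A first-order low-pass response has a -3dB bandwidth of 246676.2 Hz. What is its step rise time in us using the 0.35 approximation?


Rise time from bandwidth relationship:
tr = 0.35 / BW
   = 0.35 / 246676.2
   = 1.418864082e-06 s
   = 1.4189 us

1.4189 us


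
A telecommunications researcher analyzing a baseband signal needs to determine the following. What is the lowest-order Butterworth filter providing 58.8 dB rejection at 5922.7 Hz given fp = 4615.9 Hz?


Butterworth filter order formula:
n = log10(10^(A/10) - 1) / (2 * log10(f_stop/f_pass))
10^(58.8/10) - 1 = 758576.575
f_stop/f_pass = 5922.7 / 4615.9 = 1.2831
n = 27.156 -> ceil = 28

28


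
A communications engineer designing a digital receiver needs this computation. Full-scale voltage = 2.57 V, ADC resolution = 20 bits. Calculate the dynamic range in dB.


Dynamic range from full-scale to LSB:
V_min = V_max / 2^bits = 2.57 / 2^20
DR = 20 * log10(V_max / V_min)
   = 20 * log10(2^20)
   = 20 * 20 * log10(2)
   = 120.41 dB

120.41 dB


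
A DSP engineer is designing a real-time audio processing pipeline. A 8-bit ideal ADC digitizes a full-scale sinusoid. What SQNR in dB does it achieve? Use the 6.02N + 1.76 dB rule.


Theoretical SNR for a full-scale sinusoid:
SNR = 6.02 * N + 1.76
    = 6.02 * 8 + 1.76
    = 48.16 + 1.76
    = 49.92 dB

49.92 dB


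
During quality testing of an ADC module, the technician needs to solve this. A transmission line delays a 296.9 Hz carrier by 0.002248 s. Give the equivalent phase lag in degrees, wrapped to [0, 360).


Phase shift from frequency and time delay:
phi = 360 * f * t_delay
    = 360 * 296.9 * 0.002248
    = 240.28 degrees
    mod 360 = 240.28 degrees

240.28 degrees


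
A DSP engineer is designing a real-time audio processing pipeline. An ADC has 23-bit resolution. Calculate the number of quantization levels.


Number of quantization levels = 2^N
= 2^23
= 8388608

8388608


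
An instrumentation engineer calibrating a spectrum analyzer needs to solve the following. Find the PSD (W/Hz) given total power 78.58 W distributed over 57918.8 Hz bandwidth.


Power spectral density:
PSD = P / BW
    = 78.58 / 57918.8
    = 0.00135673 W/Hz

0.00135673 W/Hz


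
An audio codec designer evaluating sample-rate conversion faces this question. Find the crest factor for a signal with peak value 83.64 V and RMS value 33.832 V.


Crest factor is the ratio of peak to RMS:
CF = V_peak / V_rms
   = 83.64 / 33.832
   = 2.4722

2.4722


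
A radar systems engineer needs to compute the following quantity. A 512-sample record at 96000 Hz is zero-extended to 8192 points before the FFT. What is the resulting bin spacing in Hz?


Frequency resolution after zero-padding:
N_padded = 512 * 16 = 8192
df = fs / N_padded
   = 96000 / 8192
   = 11.7188 Hz

11.7188 Hz


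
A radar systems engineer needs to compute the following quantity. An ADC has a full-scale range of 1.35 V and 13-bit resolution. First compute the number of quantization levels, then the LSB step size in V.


Step 1 — number of quantization levels:
L = 2^N = 2^13 = 8192

Step 2 — LSB step size:
delta = Vfs / L
      = 1.35 / 8192
      = 0.00016479 V

Levels = 8192; step size = 0.00016479 V


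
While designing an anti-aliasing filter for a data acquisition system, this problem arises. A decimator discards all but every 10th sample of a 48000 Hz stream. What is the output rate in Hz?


Decimation reduces the sample rate:
fs_out = fs_in / M
       = 48000 / 10
       = 4800.0 Hz

4800.0 Hz


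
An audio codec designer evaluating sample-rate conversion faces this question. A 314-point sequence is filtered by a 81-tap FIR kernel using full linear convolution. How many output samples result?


Linear convolution output length:
L = N + M - 1
  = 314 + 81 - 1
  = 394 samples

394


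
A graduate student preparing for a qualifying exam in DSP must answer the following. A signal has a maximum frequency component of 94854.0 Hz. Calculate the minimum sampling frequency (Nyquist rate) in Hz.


The Nyquist rate is twice the maximum frequency component.
fs_min = 2 * fmax
      = 2 * 94854.0
      = 189708.0 Hz

189708.0


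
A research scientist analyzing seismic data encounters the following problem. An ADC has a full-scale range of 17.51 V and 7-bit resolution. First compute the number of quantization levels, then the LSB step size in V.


Step 1 — number of quantization levels:
L = 2^N = 2^7 = 128

Step 2 — LSB step size:
delta = Vfs / L
      = 17.51 / 128
      = 0.13679688 V

Levels = 128; step size = 0.13679688 V


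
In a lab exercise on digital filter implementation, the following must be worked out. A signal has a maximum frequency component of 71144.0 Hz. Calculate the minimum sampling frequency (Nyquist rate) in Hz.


The Nyquist rate is twice the maximum frequency component.
fs_min = 2 * fmax
      = 2 * 71144.0
      = 142288.0 Hz

142288.0


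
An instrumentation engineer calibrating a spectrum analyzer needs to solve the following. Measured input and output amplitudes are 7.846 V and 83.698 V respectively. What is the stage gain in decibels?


Voltage gain in dB:
G = 20 * log10(Vout / Vin)
  = 20 * log10(83.698 / 7.846)
  = 20 * log10(10.667601)
  = 20 * 1.028067
  = 20.56 dB

20.56 dB


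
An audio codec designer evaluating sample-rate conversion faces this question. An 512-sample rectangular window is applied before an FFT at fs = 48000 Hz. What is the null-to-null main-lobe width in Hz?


Main lobe width for a rectangular window:
Width = 2 * fs / N
      = 2 * 48000 / 512
      = 96000 / 512
      = 187.5 Hz

187.5 Hz


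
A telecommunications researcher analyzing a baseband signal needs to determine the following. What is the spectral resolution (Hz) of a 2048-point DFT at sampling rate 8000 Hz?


DFT frequency resolution:
df = fs / N
   = 8000 / 2048
   = 3.9062 Hz

3.9062 Hz


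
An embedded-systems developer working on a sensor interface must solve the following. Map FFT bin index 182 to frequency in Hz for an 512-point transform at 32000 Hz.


Frequency of DFT bin k:
f_k = k * fs / N
    = 182 * 32000 / 512
    = 5824000 / 512
    = 11375.0 Hz

11375.0 Hz


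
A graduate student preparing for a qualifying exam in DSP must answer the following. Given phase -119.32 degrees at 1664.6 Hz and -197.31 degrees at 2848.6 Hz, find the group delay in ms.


Group delay from phase difference:
tau = -d(phi)/d(omega)
d(phi) = -77.99 deg = -1.361182 rad
d(omega) = 2*pi*(2848.6 - 1664.6) = 7439.2914 rad/s
tau = -(-1.361182) / 7439.2914
    = 0.183 ms

0.183 ms


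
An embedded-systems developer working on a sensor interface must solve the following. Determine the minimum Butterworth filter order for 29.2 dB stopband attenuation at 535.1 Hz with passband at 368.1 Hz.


Butterworth filter order formula:
n = log10(10^(A/10) - 1) / (2 * log10(f_stop/f_pass))
10^(29.2/10) - 1 = 830.7638
f_stop/f_pass = 535.1 / 368.1 = 1.4537
n = 8.9847 -> ceil = 9

9


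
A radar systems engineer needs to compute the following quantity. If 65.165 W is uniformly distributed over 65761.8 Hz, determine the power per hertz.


Power spectral density:
PSD = P / BW
    = 65.165 / 65761.8
    = 0.00099092 W/Hz

0.00099092 W/Hz


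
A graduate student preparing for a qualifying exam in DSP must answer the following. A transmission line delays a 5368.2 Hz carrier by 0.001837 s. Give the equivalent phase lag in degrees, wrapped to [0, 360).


Phase shift from frequency and time delay:
phi = 360 * f * t_delay
    = 360 * 5368.2 * 0.001837
    = 3550.1 degrees
    mod 360 = 310.1 degrees

310.1 degrees


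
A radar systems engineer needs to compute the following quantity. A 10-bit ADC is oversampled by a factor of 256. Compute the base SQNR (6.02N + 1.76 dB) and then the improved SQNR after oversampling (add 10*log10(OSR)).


Step 1 — baseline SQNR at Nyquist:
SQNR_base = 6.02*N + 1.76
          = 6.02*10 + 1.76
          = 61.96 dB

Step 2 — oversampling processing gain:
G = 10*log10(OSR) = 10*log10(256) = 24.08 dB

Step 3 — total:
SQNR_total = 61.96 + 24.08 = 86.04 dB

Base SQNR = 61.96 dB; oversampled SQNR = 86.04 dB


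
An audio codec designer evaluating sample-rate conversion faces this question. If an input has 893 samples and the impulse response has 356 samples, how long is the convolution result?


Linear convolution output length:
L = N + M - 1
  = 893 + 356 - 1
  = 1248 samples

1248


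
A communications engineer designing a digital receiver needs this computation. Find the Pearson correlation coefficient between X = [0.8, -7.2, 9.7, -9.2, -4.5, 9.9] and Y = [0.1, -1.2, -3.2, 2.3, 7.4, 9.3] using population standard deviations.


Pearson correlation coefficient (population):
r = cov(X,Y) / (std(X) * std(Y))
Mean X = -0.0833, Mean Y = 2.45
Cov(X,Y) = 2.7525
Std(X) = 7.631386, Std(Y) = 4.513221
r = 0.0799

0.0799


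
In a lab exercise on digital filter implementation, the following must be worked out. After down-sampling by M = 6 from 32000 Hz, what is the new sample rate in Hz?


Decimation reduces the sample rate:
fs_out = fs_in / M
       = 32000 / 6
       = 5333.3333 Hz

5333.3333 Hz


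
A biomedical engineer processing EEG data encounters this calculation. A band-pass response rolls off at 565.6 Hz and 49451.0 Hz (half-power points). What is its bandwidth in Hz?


Bandwidth is the difference of -3dB frequencies:
BW = f_high - f_low
   = 49451.0 - 565.6
   = 48885.4 Hz

48885.4 Hz


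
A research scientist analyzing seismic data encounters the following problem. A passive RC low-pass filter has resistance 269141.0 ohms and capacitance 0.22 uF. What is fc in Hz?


Cutoff frequency of a first-order RC filter:
fc = 1 / (2 * pi * R * C)
C = 0.22 uF = 2.2e-07 F
fc = 1 / (2 * pi * 269141.0 * 2.2e-07)
   = 1 / 0.37203381088712
   = 2.687928 Hz

2.687928 Hz


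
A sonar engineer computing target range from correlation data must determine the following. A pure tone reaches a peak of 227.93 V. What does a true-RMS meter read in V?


RMS voltage for a sinusoidal waveform:
V_rms = V_peak / sqrt(2)
      = 227.93 / 1.414214
      = 161.171 V

161.171 V


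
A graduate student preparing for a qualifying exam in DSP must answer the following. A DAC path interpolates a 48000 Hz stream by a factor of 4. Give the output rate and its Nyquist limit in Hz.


Step 1 — output sample rate after interpolation by L:
fs_out = L * fs_in = 4 * 48000 = 192000 Hz

Step 2 — Nyquist frequency of the output stream:
f_Nyq = fs_out / 2 = 192000 / 2 = 96000.0 Hz

fs_out = 192000 Hz; f_Nyquist = 96000.0 Hz
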